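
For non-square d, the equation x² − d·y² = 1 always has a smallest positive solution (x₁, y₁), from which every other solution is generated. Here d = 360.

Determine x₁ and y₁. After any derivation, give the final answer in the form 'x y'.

d=360: √d = [18; 1,36] (ℓ=2, even), read p_1/q_1
step 0: (18, 1)  from 18·(1,0) + (0,1)
step 1: (19, 1)  from 1·(18,1) + (1,0)
→ (19, 1).  Check: 19²=361, 360·1²=360, difference 1.

19 1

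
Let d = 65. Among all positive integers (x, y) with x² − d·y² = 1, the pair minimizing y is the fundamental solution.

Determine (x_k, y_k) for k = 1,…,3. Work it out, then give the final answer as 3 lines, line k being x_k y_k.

d=65: √d = [8; 16] (ℓ=1, odd), read p_1/q_1
a_0=8:  p_0=8·1+0=8,  q_0=8·0+1=1
a_1=16:  p_1=16·8+1=129,  q_1=16·1+0=16
fundamental: x₁=129, y₁=16  (since 16641 − 65·256 = 1)
(x_2, y_2) = (129·129 + 65·16·16, 129·16 + 16·129) = (33281, 4128)
(x_3, y_3) = (129·33281 + 65·16·4128, 129·4128 + 16·33281) = (8586369, 1065008)

129 16
33281 4128
8586369 1065008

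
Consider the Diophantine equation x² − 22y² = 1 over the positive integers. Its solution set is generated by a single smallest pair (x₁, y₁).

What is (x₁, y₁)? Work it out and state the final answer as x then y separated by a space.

197 42

d=22: √d = [4; 1,2,4,2,1,8] (ℓ=6, even), read p_5/q_5
i=0: a=4 ⇒ p=4, q=1
…
i=3: a=4 ⇒ p=61, q=13
i=4: a=2 ⇒ p=136, q=29
i=5: a=1 ⇒ p=197, q=42
(x₁, y₁) = (197, 42);  197² − 22·42² = 1 ✓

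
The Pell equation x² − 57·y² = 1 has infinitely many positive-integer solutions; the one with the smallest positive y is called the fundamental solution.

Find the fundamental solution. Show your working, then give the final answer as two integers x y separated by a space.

151 20

√57 = [7; 1,1,4,1,1,14, …], period ℓ=6 (even) → k=5
a_0=7:  p_0=7·1+0=7,  q_0=7·0+1=1
a_1=1:  p_1=1·7+1=8,  q_1=1·1+0=1
a_2=1:  p_2=1·8+7=15,  q_2=1·1+1=2
…
a_4=1:  p_4=1·68+15=83,  q_4=1·9+2=11
a_5=1:  p_5=1·83+68=151,  q_5=1·11+9=20
(x₁, y₁) = (151, 20);  151² − 57·20² = 1 ✓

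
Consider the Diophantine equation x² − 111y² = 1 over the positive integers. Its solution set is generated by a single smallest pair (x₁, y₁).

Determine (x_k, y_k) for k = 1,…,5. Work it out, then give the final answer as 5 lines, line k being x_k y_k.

d=111: √d = [10; 1,1,6,1,1,20] (ℓ=6, even), read p_5/q_5
i=0: a=10 ⇒ p=10, q=1
i=1: a=1 ⇒ p=11, q=1
i=2: a=1 ⇒ p=21, q=2
i=3: a=6 ⇒ p=137, q=13
i=4: a=1 ⇒ p=158, q=15
i=5: a=1 ⇒ p=295, q=28
→ (295, 28).  Check: 295²=87025, 111·28²=87024, difference 1.
n=2: (295,28)∘(295,28) = (295·295+111·28·28, 295·28+28·295) = (174049,16520)
n=3: (174049,16520)∘(295,28) = (295·174049+111·28·16520, 295·16520+28·174049) = (102688615,9746772)
n=4: (102688615,9746772)∘(295,28) = (295·102688615+111·28·9746772, 295·9746772+28·102688615) = (60586108801,5750578960)
n=5: (60586108801,5750578960)∘(295,28) = (295·60586108801+111·28·5750578960, 295·5750578960+28·60586108801) = (35745701503975,3392831839628)

295 28
174049 16520
102688615 9746772
60586108801 5750578960
35745701503975 3392831839628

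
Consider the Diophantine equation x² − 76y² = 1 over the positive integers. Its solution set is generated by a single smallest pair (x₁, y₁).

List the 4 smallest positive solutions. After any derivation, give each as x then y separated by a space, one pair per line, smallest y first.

57799 6630
6681448801 766414740
772362118440199 88596011107890
89283516160768675201 10241521691283453480

[8; 1,2,1,1,5,4,5,1,1,2,1,16] for √76; ℓ=12 ⇒ convergent index 11
k=0  a_k=8  p_k/q_k = 8/1
…
k=2  a_k=2  p_k/q_k = 26/3
…
k=5  a_k=5  p_k/q_k = 340/39
k=6  a_k=4  p_k/q_k = 1421/163
k=7  a_k=5  p_k/q_k = 7445/854
…
k=10  a_k=2  p_k/q_k = 41488/4759
k=11  a_k=1  p_k/q_k = 57799/6630
(x₁, y₁) = (57799, 6630);  57799² − 76·6630² = 1 ✓
k=2:  x_2 = 57799·57799+76·6630·6630 = 6681448801,  y_2 = 57799·6630+6630·57799 = 766414740
k=3:  x_3 = 57799·6681448801+76·6630·766414740 = 772362118440199,  y_3 = 57799·766414740+6630·6681448801 = 88596011107890
k=4:  x_4 = 57799·772362118440199+76·6630·88596011107890 = 89283516160768675201,  y_4 = 57799·88596011107890+6630·772362118440199 = 10241521691283453480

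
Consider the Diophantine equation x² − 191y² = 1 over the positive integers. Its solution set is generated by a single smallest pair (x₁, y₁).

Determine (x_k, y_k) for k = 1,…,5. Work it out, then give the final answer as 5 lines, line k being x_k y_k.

8994000 650783
161784071999999 11706284604000
2910171887135973018000 210572647456751349217
52348171905801720863712000001 3787780782452031563430792000
941638916241558444724564320044970000 68134600714746933190345629744650783

√191 = [13; 1,4,1,1,3,…,4,1,26, …], period ℓ=16 (even) → k=15
i=0: a=13 ⇒ p=13, q=1
i=1: a=1 ⇒ p=14, q=1
i=2: a=4 ⇒ p=69, q=5
i=3: a=1 ⇒ p=83, q=6
i=4: a=1 ⇒ p=152, q=11
i=5: a=3 ⇒ p=539, q=39
i=6: a=2 ⇒ p=1230, q=89
…
i=8: a=13 ⇒ p=40217, q=2910
i=9: a=2 ⇒ p=83433, q=6037
…
i=13: a=1 ⇒ p=1616447, q=116962
i=14: a=4 ⇒ p=7377553, q=533821
i=15: a=1 ⇒ p=8994000, q=650783
fundamental: x₁=8994000, y₁=650783  (since 80892036000000 − 191·423518513089 = 1)
k=2:  x_2 = 8994000·8994000+191·650783·650783 = 161784071999999,  y_2 = 8994000·650783+650783·8994000 = 11706284604000
k=3:  x_3 = 8994000·161784071999999+191·650783·11706284604000 = 2910171887135973018000,  y_3 = 8994000·11706284604000+650783·161784071999999 = 210572647456751349217
k=4:  x_4 = 8994000·2910171887135973018000+191·650783·210572647456751349217 = 52348171905801720863712000001,  y_4 = 8994000·210572647456751349217+650783·2910171887135973018000 = 3787780782452031563430792000
k=5:  x_5 = 8994000·52348171905801720863712000001+191·650783·3787780782452031563430792000 = 941638916241558444724564320044970000,  y_5 = 8994000·3787780782452031563430792000+650783·52348171905801720863712000001 = 68134600714746933190345629744650783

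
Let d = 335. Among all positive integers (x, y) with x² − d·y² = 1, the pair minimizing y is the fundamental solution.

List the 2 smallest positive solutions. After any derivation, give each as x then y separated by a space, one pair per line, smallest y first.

604 33
729631 39864

√335 → a₀=18, period (3,3,3,36); ℓ=4 even so k=3
step 0: (18, 1)  from 18·(1,0) + (0,1)
step 1: (55, 3)  from 3·(18,1) + (1,0)
step 2: (183, 10)  from 3·(55,3) + (18,1)
step 3: (604, 33)  from 3·(183,10) + (55,3)
fundamental: x₁=604, y₁=33  (since 364816 − 335·1089 = 1)
(604+33√335)^2 = 729631 + 39864√335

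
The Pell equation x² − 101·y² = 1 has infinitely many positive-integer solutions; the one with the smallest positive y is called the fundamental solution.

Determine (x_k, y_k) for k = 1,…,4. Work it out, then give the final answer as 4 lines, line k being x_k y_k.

√101 = [10; 20, …], period ℓ=1 (odd) → k=1
k=0  a_k=10  p_k/q_k = 10/1
k=1  a_k=20  p_k/q_k = 201/20
(x₁, y₁) = (201, 20);  201² − 101·20² = 1 ✓
n=2: (201,20)∘(201,20) = (201·201+101·20·20, 201·20+20·201) = (80801,8040)
n=3: (80801,8040)∘(201,20) = (201·80801+101·20·8040, 201·8040+20·80801) = (32481801,3232060)
n=4: (32481801,3232060)∘(201,20) = (201·32481801+101·20·3232060, 201·3232060+20·32481801) = (13057603201,1299280080)

201 20
80801 8040
32481801 3232060
13057603201 1299280080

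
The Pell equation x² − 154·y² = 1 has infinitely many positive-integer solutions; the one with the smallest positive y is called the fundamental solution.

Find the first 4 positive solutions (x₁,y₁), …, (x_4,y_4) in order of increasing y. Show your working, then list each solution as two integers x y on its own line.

21295 1716
906954049 73084440
38627172925615 3112666297884
1645131293994988801 132568457553795120

[12; 2,2,3,1,2,1,3,2,2,24] for √154; ℓ=10 ⇒ convergent index 9
k=0  a_k=12  p_k/q_k = 12/1
…
k=2  a_k=2  p_k/q_k = 62/5
k=3  a_k=3  p_k/q_k = 211/17
k=4  a_k=1  p_k/q_k = 273/22
k=5  a_k=2  p_k/q_k = 757/61
…
k=7  a_k=3  p_k/q_k = 3847/310
k=8  a_k=2  p_k/q_k = 8724/703
k=9  a_k=2  p_k/q_k = 21295/1716
→ (21295, 1716).  Check: 21295²=453477025, 154·1716²=453477024, difference 1.
(21295+1716√154)^2 = 906954049 + 73084440√154
(21295+1716√154)^3 = 38627172925615 + 3112666297884√154
(21295+1716√154)^4 = 1645131293994988801 + 132568457553795120√154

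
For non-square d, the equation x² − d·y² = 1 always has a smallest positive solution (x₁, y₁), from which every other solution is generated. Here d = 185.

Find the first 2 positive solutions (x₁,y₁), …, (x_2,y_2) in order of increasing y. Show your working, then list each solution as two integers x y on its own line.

√185 → a₀=13, period (1,1,1,1,26); ℓ=5 odd so k=9
k=0  a_k=13  p_k/q_k = 13/1
…
k=8  a_k=1  p_k/q_k = 5563/409
k=9  a_k=1  p_k/q_k = 9249/680
→ (9249, 680).  Check: 9249²=85544001, 185·680²=85544000, difference 1.
(x_2, y_2) = (9249·9249 + 185·680·680, 9249·680 + 680·9249) = (171088001, 12578640)

9249 680
171088001 12578640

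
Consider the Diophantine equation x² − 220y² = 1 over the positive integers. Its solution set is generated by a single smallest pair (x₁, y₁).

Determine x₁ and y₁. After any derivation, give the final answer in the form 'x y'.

89 6

[14; 1,4,1,28] for √220; ℓ=4 ⇒ convergent index 3
a_0=14:  p_0=14·1+0=14,  q_0=14·0+1=1
…
a_2=4:  p_2=4·15+14=74,  q_2=4·1+1=5
a_3=1:  p_3=1·74+15=89,  q_3=1·5+1=6
fundamental: x₁=89, y₁=6  (since 7921 − 220·36 = 1)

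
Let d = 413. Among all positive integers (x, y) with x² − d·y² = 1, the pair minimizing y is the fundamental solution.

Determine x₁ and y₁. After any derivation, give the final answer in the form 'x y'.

113399 5580

[20; 3,9,1,4,1,9,3,40] for √413; ℓ=8 ⇒ convergent index 7
step 0: (20, 1)  from 20·(1,0) + (0,1)
step 1: (61, 3)  from 3·(20,1) + (1,0)
step 2: (569, 28)  from 9·(61,3) + (20,1)
step 3: (630, 31)  from 1·(569,28) + (61,3)
…
step 5: (3719, 183)  from 1·(3089,152) + (630,31)
step 6: (36560, 1799)  from 9·(3719,183) + (3089,152)
step 7: (113399, 5580)  from 3·(36560,1799) + (3719,183)
fundamental: x₁=113399, y₁=5580  (since 12859333201 − 413·31136400 = 1)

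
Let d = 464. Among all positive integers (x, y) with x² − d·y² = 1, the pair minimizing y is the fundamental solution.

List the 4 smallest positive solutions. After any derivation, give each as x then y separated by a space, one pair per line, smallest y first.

[21; 1,1,5,1,1,1,5,1,1,42] for √464; ℓ=10 ⇒ convergent index 9
a_0=21:  p_0=21·1+0=21,  q_0=21·0+1=1
…
a_3=5:  p_3=5·43+22=237,  q_3=5·2+1=11
a_4=1:  p_4=1·237+43=280,  q_4=1·11+2=13
a_5=1:  p_5=1·280+237=517,  q_5=1·13+11=24
…
a_7=5:  p_7=5·797+517=4502,  q_7=5·37+24=209
a_8=1:  p_8=1·4502+797=5299,  q_8=1·209+37=246
a_9=1:  p_9=1·5299+4502=9801,  q_9=1·246+209=455
(x₁, y₁) = (9801, 455);  9801² − 464·455² = 1 ✓
n=2: (9801,455)∘(9801,455) = (9801·9801+464·455·455, 9801·455+455·9801) = (192119201,8918910)
n=3: (192119201,8918910)∘(9801,455) = (9801·192119201+464·455·8918910, 9801·8918910+455·192119201) = (3765920568201,174828473365)
n=4: (3765920568201,174828473365)∘(9801,455) = (9801·3765920568201+464·455·174828473365, 9801·174828473365+455·3765920568201) = (73819574785756801,3426987725981820)

9801 455
192119201 8918910
3765920568201 174828473365
73819574785756801 3426987725981820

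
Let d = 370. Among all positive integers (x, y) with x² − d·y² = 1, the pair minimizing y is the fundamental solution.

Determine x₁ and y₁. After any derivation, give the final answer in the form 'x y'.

d=370: √d = [19; 4,4,38] (ℓ=3, odd), read p_5/q_5
step 0: (19, 1)  from 19·(1,0) + (0,1)
…
step 4: (50339, 2617)  from 4·(12503,650) + (327,17)
step 5: (213859, 11118)  from 4·(50339,2617) + (12503,650)
fundamental: x₁=213859, y₁=11118  (since 45735671881 − 370·123609924 = 1)

213859 11118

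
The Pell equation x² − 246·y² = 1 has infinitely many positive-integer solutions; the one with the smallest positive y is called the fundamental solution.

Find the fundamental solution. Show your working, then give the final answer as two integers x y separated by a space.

d=246: √d = [15; 1,2,5,1,14,1,5,2,1,30] (ℓ=10, even), read p_9/q_9
step 0: (15, 1)  from 15·(1,0) + (0,1)
…
step 3: (251, 16)  from 5·(47,3) + (16,1)
…
step 5: (4423, 282)  from 14·(298,19) + (251,16)
step 6: (4721, 301)  from 1·(4423,282) + (298,19)
…
step 8: (60777, 3875)  from 2·(28028,1787) + (4721,301)
step 9: (88805, 5662)  from 1·(60777,3875) + (28028,1787)
→ (88805, 5662).  Check: 88805²=7886328025, 246·5662²=7886328024, difference 1.

88805 5662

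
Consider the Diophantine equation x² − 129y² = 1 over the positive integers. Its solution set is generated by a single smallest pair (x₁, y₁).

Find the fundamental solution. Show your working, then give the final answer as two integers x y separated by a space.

[11; 2,1,3,1,6,1,3,1,2,22] for √129; ℓ=10 ⇒ convergent index 9
a_0=11:  p_0=11·1+0=11,  q_0=11·0+1=1
…
a_2=1:  p_2=1·23+11=34,  q_2=1·2+1=3
a_3=3:  p_3=3·34+23=125,  q_3=3·3+2=11
…
a_7=3:  p_7=3·1238+1079=4793,  q_7=3·109+95=422
a_8=1:  p_8=1·4793+1238=6031,  q_8=1·422+109=531
a_9=2:  p_9=2·6031+4793=16855,  q_9=2·531+422=1484
(x₁, y₁) = (16855, 1484);  16855² − 129·1484² = 1 ✓

16855 1484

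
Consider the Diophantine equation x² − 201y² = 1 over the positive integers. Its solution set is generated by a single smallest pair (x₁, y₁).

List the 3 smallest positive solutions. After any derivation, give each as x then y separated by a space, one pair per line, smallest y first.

d=201: √d = [14; 5,1,1,1,2,…,1,5,28] (ℓ=14, even), read p_13/q_13
step 0: (14, 1)  from 14·(1,0) + (0,1)
step 1: (71, 5)  from 5·(14,1) + (1,0)
step 2: (85, 6)  from 1·(71,5) + (14,1)
step 3: (156, 11)  from 1·(85,6) + (71,5)
step 4: (241, 17)  from 1·(156,11) + (85,6)
…
step 8: (8549, 603)  from 1·(7670,541) + (879,62)
step 9: (24768, 1747)  from 2·(8549,603) + (7670,541)
step 10: (33317, 2350)  from 1·(24768,1747) + (8549,603)
step 11: (58085, 4097)  from 1·(33317,2350) + (24768,1747)
step 12: (91402, 6447)  from 1·(58085,4097) + (33317,2350)
step 13: (515095, 36332)  from 5·(91402,6447) + (58085,4097)
→ (515095, 36332).  Check: 515095²=265322859025, 201·36332²=265322859024, difference 1.
(515095+36332√201)^2 = 530645718049 + 37428863080√201
(515095+36332√201)^3 = 546665912276384215 + 38558840456348868√201

515095 36332
530645718049 37428863080
546665912276384215 38558840456348868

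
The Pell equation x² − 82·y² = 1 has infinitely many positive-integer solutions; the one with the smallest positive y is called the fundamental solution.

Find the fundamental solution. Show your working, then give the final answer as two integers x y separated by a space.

[9; 18] for √82; ℓ=1 ⇒ convergent index 1
i=0: a=9 ⇒ p=9, q=1
i=1: a=18 ⇒ p=163, q=18
fundamental: x₁=163, y₁=18  (since 26569 − 82·324 = 1)

163 18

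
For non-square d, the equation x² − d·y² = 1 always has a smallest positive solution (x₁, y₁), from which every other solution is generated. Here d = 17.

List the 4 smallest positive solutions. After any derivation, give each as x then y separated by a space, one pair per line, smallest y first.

[4; 8] for √17; ℓ=1 ⇒ convergent index 1
step 0: (4, 1)  from 4·(1,0) + (0,1)
step 1: (33, 8)  from 8·(4,1) + (1,0)
→ (33, 8).  Check: 33²=1089, 17·8²=1088, difference 1.
(x_2, y_2) = (33·33 + 17·8·8, 33·8 + 8·33) = (2177, 528)
(x_3, y_3) = (33·2177 + 17·8·528, 33·528 + 8·2177) = (143649, 34840)
(x_4, y_4) = (33·143649 + 17·8·34840, 33·34840 + 8·143649) = (9478657, 2298912)

33 8
2177 528
143649 34840
9478657 2298912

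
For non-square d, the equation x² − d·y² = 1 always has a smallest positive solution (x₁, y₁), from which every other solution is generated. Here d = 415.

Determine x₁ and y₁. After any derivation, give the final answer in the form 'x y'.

[20; 2,1,2,4,6,…,1,2,40] for √415; ℓ=16 ⇒ convergent index 15
a_0=20:  p_0=20·1+0=20,  q_0=20·0+1=1
a_1=2:  p_1=2·20+1=41,  q_1=2·1+0=2
a_2=1:  p_2=1·41+20=61,  q_2=1·2+1=3
a_3=2:  p_3=2·61+41=163,  q_3=2·3+2=8
a_4=4:  p_4=4·163+61=713,  q_4=4·8+3=35
a_5=6:  p_5=6·713+163=4441,  q_5=6·35+8=218
…
a_7=1:  p_7=1·5154+4441=9595,  q_7=1·253+218=471
a_8=3:  p_8=3·9595+5154=33939,  q_8=3·471+253=1666
…
a_10=1:  p_10=1·43534+33939=77473,  q_10=1·2137+1666=3803
a_11=6:  p_11=6·77473+43534=508372,  q_11=6·3803+2137=24955
a_12=4:  p_12=4·508372+77473=2110961,  q_12=4·24955+3803=103623
…
a_14=1:  p_14=1·4730294+2110961=6841255,  q_14=1·232201+103623=335824
a_15=2:  p_15=2·6841255+4730294=18412804,  q_15=2·335824+232201=903849
(x₁, y₁) = (18412804, 903849);  18412804² − 415·903849² = 1 ✓

18412804 903849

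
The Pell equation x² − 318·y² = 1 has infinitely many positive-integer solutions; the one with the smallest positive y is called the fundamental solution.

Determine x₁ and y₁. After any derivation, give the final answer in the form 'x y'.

107 6

d=318: √d = [17; 1,4,1,34] (ℓ=4, even), read p_3/q_3
a_0=17:  p_0=17·1+0=17,  q_0=17·0+1=1
a_1=1:  p_1=1·17+1=18,  q_1=1·1+0=1
a_2=4:  p_2=4·18+17=89,  q_2=4·1+1=5
a_3=1:  p_3=1·89+18=107,  q_3=1·5+1=6
(x₁, y₁) = (107, 6);  107² − 318·6² = 1 ✓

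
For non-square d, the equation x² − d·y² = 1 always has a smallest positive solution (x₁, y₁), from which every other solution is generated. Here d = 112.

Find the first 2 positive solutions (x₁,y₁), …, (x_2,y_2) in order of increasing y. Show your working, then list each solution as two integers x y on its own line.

d=112: √d = [10; 1,1,2,1,1,20] (ℓ=6, even), read p_5/q_5
step 0: (10, 1)  from 10·(1,0) + (0,1)
step 1: (11, 1)  from 1·(10,1) + (1,0)
step 2: (21, 2)  from 1·(11,1) + (10,1)
step 3: (53, 5)  from 2·(21,2) + (11,1)
step 4: (74, 7)  from 1·(53,5) + (21,2)
step 5: (127, 12)  from 1·(74,7) + (53,5)
fundamental: x₁=127, y₁=12  (since 16129 − 112·144 = 1)
n=2: (127,12)∘(127,12) = (127·127+112·12·12, 127·12+12·127) = (32257,3048)

127 12
32257 3048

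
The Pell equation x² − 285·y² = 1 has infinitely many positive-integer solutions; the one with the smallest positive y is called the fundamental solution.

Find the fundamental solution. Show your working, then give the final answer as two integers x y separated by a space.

2431 144

d=285: √d = [16; 1,7,2,7,1,32] (ℓ=6, even), read p_5/q_5
step 0: (16, 1)  from 16·(1,0) + (0,1)
…
step 3: (287, 17)  from 2·(135,8) + (17,1)
step 4: (2144, 127)  from 7·(287,17) + (135,8)
step 5: (2431, 144)  from 1·(2144,127) + (287,17)
(x₁, y₁) = (2431, 144);  2431² − 285·144² = 1 ✓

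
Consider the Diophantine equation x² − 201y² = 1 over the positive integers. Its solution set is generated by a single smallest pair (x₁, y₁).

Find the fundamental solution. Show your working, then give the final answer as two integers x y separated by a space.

515095 36332

√201 = [14; 5,1,1,1,2,…,1,5,28, …], period ℓ=14 (even) → k=13
i=0: a=14 ⇒ p=14, q=1
…
i=3: a=1 ⇒ p=156, q=11
…
i=6: a=1 ⇒ p=879, q=62
…
i=8: a=1 ⇒ p=8549, q=603
…
i=12: a=1 ⇒ p=91402, q=6447
i=13: a=5 ⇒ p=515095, q=36332
(x₁, y₁) = (515095, 36332);  515095² − 201·36332² = 1 ✓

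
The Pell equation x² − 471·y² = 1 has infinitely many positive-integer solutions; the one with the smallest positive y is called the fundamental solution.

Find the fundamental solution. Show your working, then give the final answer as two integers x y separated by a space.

7838695 361188

√471 → a₀=21, period (1,2,2,1,3,…,2,1,42); ℓ=14 even so k=13
a_0=21:  p_0=21·1+0=21,  q_0=21·0+1=1
a_1=1:  p_1=1·21+1=22,  q_1=1·1+0=1
…
a_4=1:  p_4=1·152+65=217,  q_4=1·7+3=10
…
a_9=3:  p_9=3·198665+48809=644804,  q_9=3·9154+2249=29711
…
a_11=2:  p_11=2·843469+644804=2331742,  q_11=2·38865+29711=107441
a_12=2:  p_12=2·2331742+843469=5506953,  q_12=2·107441+38865=253747
a_13=1:  p_13=1·5506953+2331742=7838695,  q_13=1·253747+107441=361188
→ (7838695, 361188).  Check: 7838695²=61445139303025, 471·361188²=61445139303024, difference 1.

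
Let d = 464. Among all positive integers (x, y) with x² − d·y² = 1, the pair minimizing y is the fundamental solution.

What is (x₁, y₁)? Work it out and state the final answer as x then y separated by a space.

√464 → a₀=21, period (1,1,5,1,1,1,5,1,1,42); ℓ=10 even so k=9
a_0=21:  p_0=21·1+0=21,  q_0=21·0+1=1
a_1=1:  p_1=1·21+1=22,  q_1=1·1+0=1
a_2=1:  p_2=1·22+21=43,  q_2=1·1+1=2
…
a_4=1:  p_4=1·237+43=280,  q_4=1·11+2=13
…
a_6=1:  p_6=1·517+280=797,  q_6=1·24+13=37
…
a_8=1:  p_8=1·4502+797=5299,  q_8=1·209+37=246
a_9=1:  p_9=1·5299+4502=9801,  q_9=1·246+209=455
fundamental: x₁=9801, y₁=455  (since 96059601 − 464·207025 = 1)

9801 455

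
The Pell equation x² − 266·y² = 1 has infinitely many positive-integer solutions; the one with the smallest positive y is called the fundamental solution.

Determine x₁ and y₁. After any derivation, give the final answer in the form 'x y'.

√266 → a₀=16, period (3,4,3,32); ℓ=4 even so k=3
step 0: (16, 1)  from 16·(1,0) + (0,1)
step 1: (49, 3)  from 3·(16,1) + (1,0)
step 2: (212, 13)  from 4·(49,3) + (16,1)
step 3: (685, 42)  from 3·(212,13) + (49,3)
fundamental: x₁=685, y₁=42  (since 469225 − 266·1764 = 1)

685 42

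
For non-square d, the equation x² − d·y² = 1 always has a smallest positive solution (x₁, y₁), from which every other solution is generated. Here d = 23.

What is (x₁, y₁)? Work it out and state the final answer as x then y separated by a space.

24 5

d=23: √d = [4; 1,3,1,8] (ℓ=4, even), read p_3/q_3
a_0=4:  p_0=4·1+0=4,  q_0=4·0+1=1
a_1=1:  p_1=1·4+1=5,  q_1=1·1+0=1
a_2=3:  p_2=3·5+4=19,  q_2=3·1+1=4
a_3=1:  p_3=1·19+5=24,  q_3=1·4+1=5
fundamental: x₁=24, y₁=5  (since 576 − 23·25 = 1)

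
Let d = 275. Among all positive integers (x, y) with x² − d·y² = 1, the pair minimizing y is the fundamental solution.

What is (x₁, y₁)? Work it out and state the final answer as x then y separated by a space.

199 12

[16; 1,1,2,1,1,32] for √275; ℓ=6 ⇒ convergent index 5
a_0=16:  p_0=16·1+0=16,  q_0=16·0+1=1
a_1=1:  p_1=1·16+1=17,  q_1=1·1+0=1
…
a_3=2:  p_3=2·33+17=83,  q_3=2·2+1=5
a_4=1:  p_4=1·83+33=116,  q_4=1·5+2=7
a_5=1:  p_5=1·116+83=199,  q_5=1·7+5=12
fundamental: x₁=199, y₁=12  (since 39601 − 275·144 = 1)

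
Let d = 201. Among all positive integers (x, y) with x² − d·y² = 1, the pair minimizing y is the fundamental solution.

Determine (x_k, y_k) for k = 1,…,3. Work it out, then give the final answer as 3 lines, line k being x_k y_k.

√201 = [14; 5,1,1,1,2,…,1,5,28, …], period ℓ=14 (even) → k=13
step 0: (14, 1)  from 14·(1,0) + (0,1)
step 1: (71, 5)  from 5·(14,1) + (1,0)
…
step 4: (241, 17)  from 1·(156,11) + (85,6)
step 5: (638, 45)  from 2·(241,17) + (156,11)
step 6: (879, 62)  from 1·(638,45) + (241,17)
…
step 12: (91402, 6447)  from 1·(58085,4097) + (33317,2350)
step 13: (515095, 36332)  from 5·(91402,6447) + (58085,4097)
(x₁, y₁) = (515095, 36332);  515095² − 201·36332² = 1 ✓
n=2: (515095,36332)∘(515095,36332) = (515095·515095+201·36332·36332, 515095·36332+36332·515095) = (530645718049,37428863080)
n=3: (530645718049,37428863080)∘(515095,36332) = (515095·530645718049+201·36332·37428863080, 515095·37428863080+36332·530645718049) = (546665912276384215,38558840456348868)

515095 36332
530645718049 37428863080
546665912276384215 38558840456348868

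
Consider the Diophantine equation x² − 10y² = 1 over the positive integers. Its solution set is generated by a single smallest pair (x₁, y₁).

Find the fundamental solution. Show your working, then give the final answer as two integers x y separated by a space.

√10 = [3; 6, …], period ℓ=1 (odd) → k=1
a_0=3:  p_0=3·1+0=3,  q_0=3·0+1=1
a_1=6:  p_1=6·3+1=19,  q_1=6·1+0=6
fundamental: x₁=19, y₁=6  (since 361 − 10·36 = 1)

19 6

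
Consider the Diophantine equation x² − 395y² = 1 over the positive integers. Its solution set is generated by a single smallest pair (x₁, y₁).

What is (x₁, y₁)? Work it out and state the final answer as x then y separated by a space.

159 8

d=395: √d = [19; 1,6,1,38] (ℓ=4, even), read p_3/q_3
k=0  a_k=19  p_k/q_k = 19/1
…
k=2  a_k=6  p_k/q_k = 139/7
k=3  a_k=1  p_k/q_k = 159/8
→ (159, 8).  Check: 159²=25281, 395·8²=25280, difference 1.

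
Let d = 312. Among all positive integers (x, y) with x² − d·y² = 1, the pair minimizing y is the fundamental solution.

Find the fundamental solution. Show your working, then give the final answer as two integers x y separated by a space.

53 3

√312 → a₀=17, period (1,1,1,34); ℓ=4 even so k=3
a_0=17:  p_0=17·1+0=17,  q_0=17·0+1=1
…
a_2=1:  p_2=1·18+17=35,  q_2=1·1+1=2
a_3=1:  p_3=1·35+18=53,  q_3=1·2+1=3
(x₁, y₁) = (53, 3);  53² − 312·3² = 1 ✓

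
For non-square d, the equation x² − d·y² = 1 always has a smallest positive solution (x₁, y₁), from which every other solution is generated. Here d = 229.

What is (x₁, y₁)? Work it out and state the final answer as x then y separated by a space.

[15; 7,1,1,7,30] for √229; ℓ=5 ⇒ convergent index 9
i=0: a=15 ⇒ p=15, q=1
…
i=2: a=1 ⇒ p=121, q=8
…
i=4: a=7 ⇒ p=1710, q=113
i=5: a=30 ⇒ p=51527, q=3405
…
i=7: a=1 ⇒ p=413926, q=27353
i=8: a=1 ⇒ p=776325, q=51301
i=9: a=7 ⇒ p=5848201, q=386460
(x₁, y₁) = (5848201, 386460);  5848201² − 229·386460² = 1 ✓

5848201 386460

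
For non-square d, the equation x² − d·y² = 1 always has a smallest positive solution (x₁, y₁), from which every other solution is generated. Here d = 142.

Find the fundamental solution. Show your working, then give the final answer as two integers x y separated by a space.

d=142: √d = [11; 1,10,1,22] (ℓ=4, even), read p_3/q_3
k=0  a_k=11  p_k/q_k = 11/1
…
k=2  a_k=10  p_k/q_k = 131/11
k=3  a_k=1  p_k/q_k = 143/12
fundamental: x₁=143, y₁=12  (since 20449 − 142·144 = 1)

143 12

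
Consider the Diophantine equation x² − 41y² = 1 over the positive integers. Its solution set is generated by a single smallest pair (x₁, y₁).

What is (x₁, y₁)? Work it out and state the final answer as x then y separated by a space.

2049 320

√41 = [6; 2,2,12, …], period ℓ=3 (odd) → k=5
i=0: a=6 ⇒ p=6, q=1
…
i=2: a=2 ⇒ p=32, q=5
…
i=4: a=2 ⇒ p=826, q=129
i=5: a=2 ⇒ p=2049, q=320
→ (2049, 320).  Check: 2049²=4198401, 41·320²=4198400, difference 1.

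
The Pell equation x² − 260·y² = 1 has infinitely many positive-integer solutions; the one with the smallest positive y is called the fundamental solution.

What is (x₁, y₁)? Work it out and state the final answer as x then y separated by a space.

√260 → a₀=16, period (8,32); ℓ=2 even so k=1
i=0: a=16 ⇒ p=16, q=1
i=1: a=8 ⇒ p=129, q=8
fundamental: x₁=129, y₁=8  (since 16641 − 260·64 = 1)

129 8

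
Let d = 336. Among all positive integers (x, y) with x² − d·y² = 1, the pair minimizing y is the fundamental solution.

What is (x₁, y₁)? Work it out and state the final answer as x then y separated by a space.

55 3

√336 = [18; 3,36, …], period ℓ=2 (even) → k=1
k=0  a_k=18  p_k/q_k = 18/1
k=1  a_k=3  p_k/q_k = 55/3
(x₁, y₁) = (55, 3);  55² − 336·3² = 1 ✓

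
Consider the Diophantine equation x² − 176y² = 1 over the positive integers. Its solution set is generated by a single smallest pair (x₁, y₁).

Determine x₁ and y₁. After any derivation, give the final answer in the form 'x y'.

d=176: √d = [13; 3,1,3,26] (ℓ=4, even), read p_3/q_3
a_0=13:  p_0=13·1+0=13,  q_0=13·0+1=1
a_1=3:  p_1=3·13+1=40,  q_1=3·1+0=3
a_2=1:  p_2=1·40+13=53,  q_2=1·3+1=4
a_3=3:  p_3=3·53+40=199,  q_3=3·4+3=15
(x₁, y₁) = (199, 15);  199² − 176·15² = 1 ✓

199 15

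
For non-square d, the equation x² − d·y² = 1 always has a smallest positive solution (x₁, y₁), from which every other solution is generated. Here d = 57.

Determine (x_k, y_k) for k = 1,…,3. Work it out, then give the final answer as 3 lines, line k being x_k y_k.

151 20
45601 6040
13771351 1824060

[7; 1,1,4,1,1,14] for √57; ℓ=6 ⇒ convergent index 5
step 0: (7, 1)  from 7·(1,0) + (0,1)
step 1: (8, 1)  from 1·(7,1) + (1,0)
…
step 4: (83, 11)  from 1·(68,9) + (15,2)
step 5: (151, 20)  from 1·(83,11) + (68,9)
(x₁, y₁) = (151, 20);  151² − 57·20² = 1 ✓
k=2:  x_2 = 151·151+57·20·20 = 45601,  y_2 = 151·20+20·151 = 6040
k=3:  x_3 = 151·45601+57·20·6040 = 13771351,  y_3 = 151·6040+20·45601 = 1824060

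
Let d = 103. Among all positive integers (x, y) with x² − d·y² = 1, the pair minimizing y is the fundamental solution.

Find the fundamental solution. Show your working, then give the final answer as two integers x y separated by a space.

√103 = [10; 6,1,2,1,1,9,1,1,2,1,6,20, …], period ℓ=12 (even) → k=11
i=0: a=10 ⇒ p=10, q=1
i=1: a=6 ⇒ p=61, q=6
…
i=4: a=1 ⇒ p=274, q=27
…
i=6: a=9 ⇒ p=4567, q=450
i=7: a=1 ⇒ p=5044, q=497
i=8: a=1 ⇒ p=9611, q=947
i=9: a=2 ⇒ p=24266, q=2391
i=10: a=1 ⇒ p=33877, q=3338
i=11: a=6 ⇒ p=227528, q=22419
→ (227528, 22419).  Check: 227528²=51768990784, 103·22419²=51768990783, difference 1.

227528 22419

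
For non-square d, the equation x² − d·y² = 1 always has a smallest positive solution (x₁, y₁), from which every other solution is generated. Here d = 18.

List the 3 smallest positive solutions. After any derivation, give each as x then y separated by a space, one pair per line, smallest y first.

17 4
577 136
19601 4620

d=18: √d = [4; 4,8] (ℓ=2, even), read p_1/q_1
i=0: a=4 ⇒ p=4, q=1
i=1: a=4 ⇒ p=17, q=4
(x₁, y₁) = (17, 4);  17² − 18·4² = 1 ✓
(17+4√18)^2 = 577 + 136√18
(17+4√18)^3 = 19601 + 4620√18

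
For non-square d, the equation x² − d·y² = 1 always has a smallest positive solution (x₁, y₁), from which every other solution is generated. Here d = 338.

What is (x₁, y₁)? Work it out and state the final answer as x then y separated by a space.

d=338: √d = [18; 2,1,1,2,36] (ℓ=5, odd), read p_9/q_9
step 0: (18, 1)  from 18·(1,0) + (0,1)
step 1: (37, 2)  from 2·(18,1) + (1,0)
…
step 3: (92, 5)  from 1·(55,3) + (37,2)
step 4: (239, 13)  from 2·(92,5) + (55,3)
step 5: (8696, 473)  from 36·(239,13) + (92,5)
…
step 7: (26327, 1432)  from 1·(17631,959) + (8696,473)
step 8: (43958, 2391)  from 1·(26327,1432) + (17631,959)
step 9: (114243, 6214)  from 2·(43958,2391) + (26327,1432)
(x₁, y₁) = (114243, 6214);  114243² − 338·6214² = 1 ✓

114243 6214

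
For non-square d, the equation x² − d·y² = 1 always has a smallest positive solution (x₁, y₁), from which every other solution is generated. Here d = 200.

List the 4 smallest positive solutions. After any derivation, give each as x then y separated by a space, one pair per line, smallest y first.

99 7
19601 1386
3880899 274421
768398401 54333972

[14; 7,28] for √200; ℓ=2 ⇒ convergent index 1
k=0  a_k=14  p_k/q_k = 14/1
k=1  a_k=7  p_k/q_k = 99/7
(x₁, y₁) = (99, 7);  99² − 200·7² = 1 ✓
(x_2, y_2) = (99·99 + 200·7·7, 99·7 + 7·99) = (19601, 1386)
(x_3, y_3) = (99·19601 + 200·7·1386, 99·1386 + 7·19601) = (3880899, 274421)
(x_4, y_4) = (99·3880899 + 200·7·274421, 99·274421 + 7·3880899) = (768398401, 54333972)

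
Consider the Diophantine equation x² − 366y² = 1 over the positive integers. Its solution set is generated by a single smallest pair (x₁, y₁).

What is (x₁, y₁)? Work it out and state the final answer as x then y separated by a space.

907925 47458

√366 → a₀=19, period (7,1,1,1,2,12,2,1,1,1,7,38); ℓ=12 even so k=11
i=0: a=19 ⇒ p=19, q=1
i=1: a=7 ⇒ p=134, q=7
i=2: a=1 ⇒ p=153, q=8
i=3: a=1 ⇒ p=287, q=15
i=4: a=1 ⇒ p=440, q=23
i=5: a=2 ⇒ p=1167, q=61
i=6: a=12 ⇒ p=14444, q=755
i=7: a=2 ⇒ p=30055, q=1571
i=8: a=1 ⇒ p=44499, q=2326
i=9: a=1 ⇒ p=74554, q=3897
i=10: a=1 ⇒ p=119053, q=6223
i=11: a=7 ⇒ p=907925, q=47458
(x₁, y₁) = (907925, 47458);  907925² − 366·47458² = 1 ✓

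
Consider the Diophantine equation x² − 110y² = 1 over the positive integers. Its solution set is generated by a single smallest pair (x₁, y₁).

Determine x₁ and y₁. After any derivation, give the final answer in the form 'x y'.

d=110: √d = [10; 2,20] (ℓ=2, even), read p_1/q_1
k=0  a_k=10  p_k/q_k = 10/1
k=1  a_k=2  p_k/q_k = 21/2
→ (21, 2).  Check: 21²=441, 110·2²=440, difference 1.

21 2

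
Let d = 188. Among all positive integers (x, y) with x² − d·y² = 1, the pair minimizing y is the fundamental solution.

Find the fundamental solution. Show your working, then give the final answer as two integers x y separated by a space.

4607 336

√188 → a₀=13, period (1,2,2,6,2,2,1,26); ℓ=8 even so k=7
a_0=13:  p_0=13·1+0=13,  q_0=13·0+1=1
…
a_2=2:  p_2=2·14+13=41,  q_2=2·1+1=3
a_3=2:  p_3=2·41+14=96,  q_3=2·3+1=7
…
a_5=2:  p_5=2·617+96=1330,  q_5=2·45+7=97
a_6=2:  p_6=2·1330+617=3277,  q_6=2·97+45=239
a_7=1:  p_7=1·3277+1330=4607,  q_7=1·239+97=336
(x₁, y₁) = (4607, 336);  4607² − 188·336² = 1 ✓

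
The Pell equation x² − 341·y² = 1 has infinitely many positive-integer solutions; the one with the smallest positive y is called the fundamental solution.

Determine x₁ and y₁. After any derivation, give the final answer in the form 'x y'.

√341 → a₀=18, period (2,6,1,8,2,…,6,2,36); ℓ=14 even so k=13
step 0: (18, 1)  from 18·(1,0) + (0,1)
…
step 2: (240, 13)  from 6·(37,2) + (18,1)
step 3: (277, 15)  from 1·(240,13) + (37,2)
…
step 7: (20479, 1109)  from 2·(7645,414) + (5189,281)
…
step 11: (718667, 38918)  from 1·(641940,34763) + (76727,4155)
step 12: (4953942, 268271)  from 6·(718667,38918) + (641940,34763)
step 13: (10626551, 575460)  from 2·(4953942,268271) + (718667,38918)
(x₁, y₁) = (10626551, 575460);  10626551² − 341·575460² = 1 ✓

10626551 575460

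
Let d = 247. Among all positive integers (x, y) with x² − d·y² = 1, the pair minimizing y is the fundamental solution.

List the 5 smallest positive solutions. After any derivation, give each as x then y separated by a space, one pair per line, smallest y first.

√247 → a₀=15, period (1,2,1,1,9,1,9,1,1,2,1,30); ℓ=12 even so k=11
k=0  a_k=15  p_k/q_k = 15/1
k=1  a_k=1  p_k/q_k = 16/1
…
k=7  a_k=9  p_k/q_k = 11520/733
k=8  a_k=1  p_k/q_k = 12683/807
k=9  a_k=1  p_k/q_k = 24203/1540
k=10  a_k=2  p_k/q_k = 61089/3887
k=11  a_k=1  p_k/q_k = 85292/5427
(x₁, y₁) = (85292, 5427);  85292² − 247·5427² = 1 ✓
k=2:  x_2 = 85292·85292+247·5427·5427 = 14549450527,  y_2 = 85292·5427+5427·85292 = 925759368
k=3:  x_3 = 85292·14549450527+247·5427·925759368 = 2481903468612476,  y_3 = 85292·925759368+5427·14549450527 = 157919736025485
k=4:  x_4 = 85292·2481903468612476+247·5427·157919736025485 = 423373021275241155457,  y_4 = 85292·157919736025485+5427·2481903468612476 = 26938580249245573872
k=5:  x_5 = 85292·423373021275241155457+247·5427·26938580249245573872 = 72220663458733833793864412,  y_5 = 85292·26938580249245573872+5427·423373021275241155457 = 4595290773079387237355763

85292 5427
14549450527 925759368
2481903468612476 157919736025485
423373021275241155457 26938580249245573872
72220663458733833793864412 4595290773079387237355763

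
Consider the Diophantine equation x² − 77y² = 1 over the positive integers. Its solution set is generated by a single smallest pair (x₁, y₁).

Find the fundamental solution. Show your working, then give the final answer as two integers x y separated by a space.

351 40

√77 → a₀=8, period (1,3,2,3,1,16); ℓ=6 even so k=5
k=0  a_k=8  p_k/q_k = 8/1
…
k=4  a_k=3  p_k/q_k = 272/31
k=5  a_k=1  p_k/q_k = 351/40
→ (351, 40).  Check: 351²=123201, 77·40²=123200, difference 1.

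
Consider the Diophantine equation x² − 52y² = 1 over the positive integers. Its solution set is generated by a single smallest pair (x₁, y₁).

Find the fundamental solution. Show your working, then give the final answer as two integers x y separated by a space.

[7; 4,1,2,1,4,14] for √52; ℓ=6 ⇒ convergent index 5
step 0: (7, 1)  from 7·(1,0) + (0,1)
step 1: (29, 4)  from 4·(7,1) + (1,0)
step 2: (36, 5)  from 1·(29,4) + (7,1)
step 3: (101, 14)  from 2·(36,5) + (29,4)
step 4: (137, 19)  from 1·(101,14) + (36,5)
step 5: (649, 90)  from 4·(137,19) + (101,14)
fundamental: x₁=649, y₁=90  (since 421201 − 52·8100 = 1)

649 90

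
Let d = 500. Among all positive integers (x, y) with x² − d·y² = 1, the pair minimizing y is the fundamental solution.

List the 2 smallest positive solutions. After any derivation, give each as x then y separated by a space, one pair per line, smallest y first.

930249 41602
1730726404001 77400437796

√500 = [22; 2,1,3,2,1,…,1,2,44, …], period ℓ=14 (even) → k=13
a_0=22:  p_0=22·1+0=22,  q_0=22·0+1=1
…
a_4=2:  p_4=2·246+67=559,  q_4=2·11+3=25
…
a_10=2:  p_10=2·30254+15809=76317,  q_10=2·1353+707=3413
…
a_12=1:  p_12=1·259205+76317=335522,  q_12=1·11592+3413=15005
a_13=2:  p_13=2·335522+259205=930249,  q_13=2·15005+11592=41602
(x₁, y₁) = (930249, 41602);  930249² − 500·41602² = 1 ✓
(930249+41602√500)^2 = 1730726404001 + 77400437796√500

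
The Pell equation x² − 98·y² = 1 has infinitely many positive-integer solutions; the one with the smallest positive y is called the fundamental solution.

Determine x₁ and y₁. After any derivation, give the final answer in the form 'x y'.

√98 = [9; 1,8,1,18, …], period ℓ=4 (even) → k=3
i=0: a=9 ⇒ p=9, q=1
i=1: a=1 ⇒ p=10, q=1
i=2: a=8 ⇒ p=89, q=9
i=3: a=1 ⇒ p=99, q=10
→ (99, 10).  Check: 99²=9801, 98·10²=9800, difference 1.

99 10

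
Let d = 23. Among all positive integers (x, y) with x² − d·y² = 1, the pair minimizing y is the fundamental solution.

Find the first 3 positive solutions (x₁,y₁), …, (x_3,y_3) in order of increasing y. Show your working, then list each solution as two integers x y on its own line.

[4; 1,3,1,8] for √23; ℓ=4 ⇒ convergent index 3
step 0: (4, 1)  from 4·(1,0) + (0,1)
…
step 2: (19, 4)  from 3·(5,1) + (4,1)
step 3: (24, 5)  from 1·(19,4) + (5,1)
fundamental: x₁=24, y₁=5  (since 576 − 23·25 = 1)
n=2: (24,5)∘(24,5) = (24·24+23·5·5, 24·5+5·24) = (1151,240)
n=3: (1151,240)∘(24,5) = (24·1151+23·5·240, 24·240+5·1151) = (55224,11515)

24 5
1151 240
55224 11515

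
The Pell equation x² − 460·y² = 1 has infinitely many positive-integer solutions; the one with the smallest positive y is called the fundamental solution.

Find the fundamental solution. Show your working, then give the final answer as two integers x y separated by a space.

√460 = [21; 2,4,3,1,2,10,2,1,3,4,2,42, …], period ℓ=12 (even) → k=11
i=0: a=21 ⇒ p=21, q=1
i=1: a=2 ⇒ p=43, q=2
…
i=7: a=2 ⇒ p=48922, q=2281
…
i=9: a=3 ⇒ p=265693, q=12388
i=10: a=4 ⇒ p=1135029, q=52921
i=11: a=2 ⇒ p=2535751, q=118230
fundamental: x₁=2535751, y₁=118230  (since 6430033134001 − 460·13978332900 = 1)

2535751 118230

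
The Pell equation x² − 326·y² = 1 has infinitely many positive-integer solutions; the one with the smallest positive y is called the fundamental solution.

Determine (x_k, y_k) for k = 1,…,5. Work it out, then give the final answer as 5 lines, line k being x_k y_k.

d=326: √d = [18; 18,36] (ℓ=2, even), read p_1/q_1
a_0=18:  p_0=18·1+0=18,  q_0=18·0+1=1
a_1=18:  p_1=18·18+1=325,  q_1=18·1+0=18
(x₁, y₁) = (325, 18);  325² − 326·18² = 1 ✓
n=2: (325,18)∘(325,18) = (325·325+326·18·18, 325·18+18·325) = (211249,11700)
n=3: (211249,11700)∘(325,18) = (325·211249+326·18·11700, 325·11700+18·211249) = (137311525,7604982)
n=4: (137311525,7604982)∘(325,18) = (325·137311525+326·18·7604982, 325·7604982+18·137311525) = (89252280001,4943226600)
n=5: (89252280001,4943226600)∘(325,18) = (325·89252280001+326·18·4943226600, 325·4943226600+18·89252280001) = (58013844689125,3213089685018)

325 18
211249 11700
137311525 7604982
89252280001 4943226600
58013844689125 3213089685018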